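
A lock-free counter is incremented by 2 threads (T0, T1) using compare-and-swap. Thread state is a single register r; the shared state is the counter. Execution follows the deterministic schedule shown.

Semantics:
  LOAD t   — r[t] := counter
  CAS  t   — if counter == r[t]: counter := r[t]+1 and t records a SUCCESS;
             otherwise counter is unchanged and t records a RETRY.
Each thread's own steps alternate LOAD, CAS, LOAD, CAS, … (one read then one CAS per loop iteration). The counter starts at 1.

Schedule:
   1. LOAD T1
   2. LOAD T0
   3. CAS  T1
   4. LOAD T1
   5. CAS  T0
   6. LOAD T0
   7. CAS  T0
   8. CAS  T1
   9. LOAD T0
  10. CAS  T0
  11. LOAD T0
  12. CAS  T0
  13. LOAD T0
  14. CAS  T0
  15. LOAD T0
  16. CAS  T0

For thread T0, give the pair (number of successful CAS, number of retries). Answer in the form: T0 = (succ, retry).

T0 = (5, 1)

#1 T1 reads 1
#2 T0 reads 1
#3 T1 CAS(1→2) writes; counter now 2
#4 T1 reads 2
#5 T0 CAS(1→2) fails; counter now 2
#6 T0 reads 2
#7 T0 CAS(2→3) writes; counter now 3
#8 T1 CAS(2→3) fails; counter now 3
#9 T0 reads 3
#10 T0 CAS(3→4) writes; counter now 4
#11 T0 reads 4
#12 T0 CAS(4→5) writes; counter now 5
#13 T0 reads 5
#14 T0 CAS(5→6) writes; counter now 6
#15 T0 reads 6
#16 T0 CAS(6→7) writes; counter now 7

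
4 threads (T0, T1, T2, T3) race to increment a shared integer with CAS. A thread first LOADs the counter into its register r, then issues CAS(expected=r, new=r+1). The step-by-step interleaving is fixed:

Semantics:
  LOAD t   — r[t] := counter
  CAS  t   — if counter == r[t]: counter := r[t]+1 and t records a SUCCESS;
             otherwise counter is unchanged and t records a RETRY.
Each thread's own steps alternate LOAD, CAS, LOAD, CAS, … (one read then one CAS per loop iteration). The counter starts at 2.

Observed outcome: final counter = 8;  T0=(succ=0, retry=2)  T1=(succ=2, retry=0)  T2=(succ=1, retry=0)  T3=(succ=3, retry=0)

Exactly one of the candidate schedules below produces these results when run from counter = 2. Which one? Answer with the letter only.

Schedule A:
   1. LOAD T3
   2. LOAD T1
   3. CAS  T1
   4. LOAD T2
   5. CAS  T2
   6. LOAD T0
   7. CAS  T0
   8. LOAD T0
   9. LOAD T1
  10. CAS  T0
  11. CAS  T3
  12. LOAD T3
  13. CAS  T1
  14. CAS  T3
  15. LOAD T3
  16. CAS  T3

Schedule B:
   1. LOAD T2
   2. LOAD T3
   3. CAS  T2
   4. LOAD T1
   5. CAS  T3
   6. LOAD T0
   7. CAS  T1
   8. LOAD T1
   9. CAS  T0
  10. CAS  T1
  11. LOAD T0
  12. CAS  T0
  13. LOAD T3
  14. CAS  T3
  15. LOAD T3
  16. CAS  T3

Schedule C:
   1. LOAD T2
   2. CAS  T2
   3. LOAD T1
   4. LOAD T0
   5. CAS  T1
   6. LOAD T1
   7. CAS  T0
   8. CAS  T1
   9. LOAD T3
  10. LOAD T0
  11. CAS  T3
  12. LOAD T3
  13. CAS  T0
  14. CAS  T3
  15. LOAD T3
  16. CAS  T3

Tracing schedule C:
T2 LOAD — after: cnt=2, r=2 — load
T2 CAS — after: cnt=3, r=2 — ok
T1 LOAD — after: cnt=3, r=3 — load
T0 LOAD — after: cnt=3, r=3 — load
T1 CAS — after: cnt=4, r=3 — ok
T1 LOAD — after: cnt=4, r=4 — load
T0 CAS — after: cnt=4, r=3 — retry
T1 CAS — after: cnt=5, r=4 — ok
T3 LOAD — after: cnt=5, r=5 — load
T0 LOAD — after: cnt=5, r=5 — load
T3 CAS — after: cnt=6, r=5 — ok
T3 LOAD — after: cnt=6, r=6 — load
T0 CAS — after: cnt=6, r=5 — retry
T3 CAS — after: cnt=7, r=6 — ok
T3 LOAD — after: cnt=7, r=7 — load
T3 CAS — after: cnt=8, r=7 — ok

C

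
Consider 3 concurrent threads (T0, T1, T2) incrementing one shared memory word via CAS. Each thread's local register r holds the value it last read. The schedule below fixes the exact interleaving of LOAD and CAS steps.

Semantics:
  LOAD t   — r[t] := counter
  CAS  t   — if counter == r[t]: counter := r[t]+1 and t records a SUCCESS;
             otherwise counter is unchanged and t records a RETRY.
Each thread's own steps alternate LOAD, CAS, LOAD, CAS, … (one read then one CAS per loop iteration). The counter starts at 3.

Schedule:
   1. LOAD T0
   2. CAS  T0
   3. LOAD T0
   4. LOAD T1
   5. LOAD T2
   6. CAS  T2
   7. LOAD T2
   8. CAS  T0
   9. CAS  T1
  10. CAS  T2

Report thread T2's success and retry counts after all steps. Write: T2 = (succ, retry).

T2 = (2, 0)

step 1: T0 LOAD ⇒ load; ctr=3 reg=3
step 2: T0 CAS ⇒ ok; ctr=4 reg=3
step 3: T0 LOAD ⇒ load; ctr=4 reg=4
step 4: T1 LOAD ⇒ load; ctr=4 reg=4
step 5: T2 LOAD ⇒ load; ctr=4 reg=4
step 6: T2 CAS ⇒ ok; ctr=5 reg=4
step 7: T2 LOAD ⇒ load; ctr=5 reg=5
step 8: T0 CAS ⇒ retry; ctr=5 reg=4
step 9: T1 CAS ⇒ retry; ctr=5 reg=4
step 10: T2 CAS ⇒ ok; ctr=6 reg=5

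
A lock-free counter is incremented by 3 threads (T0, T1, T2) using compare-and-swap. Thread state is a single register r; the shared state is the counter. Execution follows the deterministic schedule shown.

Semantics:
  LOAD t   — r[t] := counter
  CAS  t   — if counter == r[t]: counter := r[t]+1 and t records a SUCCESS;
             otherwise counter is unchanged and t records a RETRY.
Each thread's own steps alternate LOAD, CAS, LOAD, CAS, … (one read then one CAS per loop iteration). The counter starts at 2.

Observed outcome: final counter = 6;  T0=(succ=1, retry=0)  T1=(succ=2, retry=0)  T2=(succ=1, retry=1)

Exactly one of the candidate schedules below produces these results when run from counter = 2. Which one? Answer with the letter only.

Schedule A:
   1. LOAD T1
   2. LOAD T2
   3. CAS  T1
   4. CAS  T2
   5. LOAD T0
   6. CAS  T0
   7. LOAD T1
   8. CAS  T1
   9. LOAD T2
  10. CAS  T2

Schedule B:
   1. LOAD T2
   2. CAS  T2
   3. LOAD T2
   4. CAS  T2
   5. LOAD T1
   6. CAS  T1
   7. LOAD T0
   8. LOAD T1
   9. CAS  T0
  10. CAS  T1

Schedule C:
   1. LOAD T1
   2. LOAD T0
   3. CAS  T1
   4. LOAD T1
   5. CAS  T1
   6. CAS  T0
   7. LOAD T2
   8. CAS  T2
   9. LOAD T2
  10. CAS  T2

Tracing schedule A:
1. LOAD T1 → mem=2 r[T1]=2 [LOAD]
2. LOAD T2 → mem=2 r[T2]=2 [LOAD]
3. CAS T1 → mem=3 r[T1]=2 [OK]
4. CAS T2 → mem=3 r[T2]=2 [RETRY]
5. LOAD T0 → mem=3 r[T0]=3 [LOAD]
6. CAS T0 → mem=4 r[T0]=3 [OK]
7. LOAD T1 → mem=4 r[T1]=4 [LOAD]
8. CAS T1 → mem=5 r[T1]=4 [OK]
9. LOAD T2 → mem=5 r[T2]=5 [LOAD]
10. CAS T2 → mem=6 r[T2]=5 [OK]

A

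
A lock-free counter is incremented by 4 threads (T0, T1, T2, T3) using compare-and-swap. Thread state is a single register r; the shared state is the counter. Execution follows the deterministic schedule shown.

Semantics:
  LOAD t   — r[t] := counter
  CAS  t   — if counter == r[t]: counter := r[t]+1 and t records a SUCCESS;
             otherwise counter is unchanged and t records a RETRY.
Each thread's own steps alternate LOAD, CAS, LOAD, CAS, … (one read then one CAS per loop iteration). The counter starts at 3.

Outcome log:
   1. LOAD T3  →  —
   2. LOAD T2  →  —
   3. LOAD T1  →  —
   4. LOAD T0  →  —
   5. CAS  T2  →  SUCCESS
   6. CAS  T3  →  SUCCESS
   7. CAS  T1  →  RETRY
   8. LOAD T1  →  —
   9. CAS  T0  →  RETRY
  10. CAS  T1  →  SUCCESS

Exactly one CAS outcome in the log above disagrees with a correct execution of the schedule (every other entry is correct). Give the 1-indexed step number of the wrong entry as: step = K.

Reference trace:
step 1: T3 LOAD ⇒ load; ctr=3 reg=3
step 2: T2 LOAD ⇒ load; ctr=3 reg=3
step 3: T1 LOAD ⇒ load; ctr=3 reg=3
step 4: T0 LOAD ⇒ load; ctr=3 reg=3
step 5: T2 CAS ⇒ ok; ctr=4 reg=3
step 6: T3 CAS ⇒ retry; ctr=4 reg=3
step 7: T1 CAS ⇒ retry; ctr=4 reg=3
step 8: T1 LOAD ⇒ load; ctr=4 reg=4
step 9: T0 CAS ⇒ retry; ctr=4 reg=3
step 10: T1 CAS ⇒ ok; ctr=5 reg=4
Flip is step 6.

step = 6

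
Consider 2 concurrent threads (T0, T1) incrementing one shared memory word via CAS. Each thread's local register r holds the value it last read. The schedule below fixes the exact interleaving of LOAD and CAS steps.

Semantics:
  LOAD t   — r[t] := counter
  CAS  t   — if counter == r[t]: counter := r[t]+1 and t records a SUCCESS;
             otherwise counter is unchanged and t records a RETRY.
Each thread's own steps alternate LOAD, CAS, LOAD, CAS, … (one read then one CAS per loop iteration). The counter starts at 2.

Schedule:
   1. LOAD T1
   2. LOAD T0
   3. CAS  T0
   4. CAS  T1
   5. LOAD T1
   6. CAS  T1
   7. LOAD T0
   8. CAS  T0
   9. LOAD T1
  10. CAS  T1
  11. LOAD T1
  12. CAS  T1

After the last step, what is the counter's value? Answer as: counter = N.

[1] T1.load  rd  (counter 2, T1.r 2)
[2] T0.load  rd  (counter 2, T0.r 2)
[3] T0.cas  hit  (counter 3, T0.r 2)
[4] T1.cas  miss  (counter 3, T1.r 2)
[5] T1.load  rd  (counter 3, T1.r 3)
[6] T1.cas  hit  (counter 4, T1.r 3)
[7] T0.load  rd  (counter 4, T0.r 4)
[8] T0.cas  hit  (counter 5, T0.r 4)
[9] T1.load  rd  (counter 5, T1.r 5)
[10] T1.cas  hit  (counter 6, T1.r 5)
[11] T1.load  rd  (counter 6, T1.r 6)
[12] T1.cas  hit  (counter 7, T1.r 6)

counter = 7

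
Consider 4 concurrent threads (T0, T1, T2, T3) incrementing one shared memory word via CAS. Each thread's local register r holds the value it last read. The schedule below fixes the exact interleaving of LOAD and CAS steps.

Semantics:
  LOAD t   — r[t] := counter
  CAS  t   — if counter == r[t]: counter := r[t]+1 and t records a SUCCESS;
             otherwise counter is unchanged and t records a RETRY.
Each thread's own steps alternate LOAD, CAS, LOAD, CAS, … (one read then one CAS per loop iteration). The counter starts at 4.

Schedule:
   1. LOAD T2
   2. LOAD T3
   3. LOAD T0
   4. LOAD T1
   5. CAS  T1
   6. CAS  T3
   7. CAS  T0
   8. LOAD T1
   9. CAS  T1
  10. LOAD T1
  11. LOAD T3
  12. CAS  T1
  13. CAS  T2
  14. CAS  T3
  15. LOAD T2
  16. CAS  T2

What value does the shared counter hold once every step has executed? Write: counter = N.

1. LOAD T2 → mem=4 r[T2]=4 [LOAD]
2. LOAD T3 → mem=4 r[T3]=4 [LOAD]
3. LOAD T0 → mem=4 r[T0]=4 [LOAD]
4. LOAD T1 → mem=4 r[T1]=4 [LOAD]
5. CAS T1 → mem=5 r[T1]=4 [OK]
6. CAS T3 → mem=5 r[T3]=4 [RETRY]
7. CAS T0 → mem=5 r[T0]=4 [RETRY]
8. LOAD T1 → mem=5 r[T1]=5 [LOAD]
9. CAS T1 → mem=6 r[T1]=5 [OK]
10. LOAD T1 → mem=6 r[T1]=6 [LOAD]
11. LOAD T3 → mem=6 r[T3]=6 [LOAD]
12. CAS T1 → mem=7 r[T1]=6 [OK]
13. CAS T2 → mem=7 r[T2]=4 [RETRY]
14. CAS T3 → mem=7 r[T3]=6 [RETRY]
15. LOAD T2 → mem=7 r[T2]=7 [LOAD]
16. CAS T2 → mem=8 r[T2]=7 [OK]

counter = 8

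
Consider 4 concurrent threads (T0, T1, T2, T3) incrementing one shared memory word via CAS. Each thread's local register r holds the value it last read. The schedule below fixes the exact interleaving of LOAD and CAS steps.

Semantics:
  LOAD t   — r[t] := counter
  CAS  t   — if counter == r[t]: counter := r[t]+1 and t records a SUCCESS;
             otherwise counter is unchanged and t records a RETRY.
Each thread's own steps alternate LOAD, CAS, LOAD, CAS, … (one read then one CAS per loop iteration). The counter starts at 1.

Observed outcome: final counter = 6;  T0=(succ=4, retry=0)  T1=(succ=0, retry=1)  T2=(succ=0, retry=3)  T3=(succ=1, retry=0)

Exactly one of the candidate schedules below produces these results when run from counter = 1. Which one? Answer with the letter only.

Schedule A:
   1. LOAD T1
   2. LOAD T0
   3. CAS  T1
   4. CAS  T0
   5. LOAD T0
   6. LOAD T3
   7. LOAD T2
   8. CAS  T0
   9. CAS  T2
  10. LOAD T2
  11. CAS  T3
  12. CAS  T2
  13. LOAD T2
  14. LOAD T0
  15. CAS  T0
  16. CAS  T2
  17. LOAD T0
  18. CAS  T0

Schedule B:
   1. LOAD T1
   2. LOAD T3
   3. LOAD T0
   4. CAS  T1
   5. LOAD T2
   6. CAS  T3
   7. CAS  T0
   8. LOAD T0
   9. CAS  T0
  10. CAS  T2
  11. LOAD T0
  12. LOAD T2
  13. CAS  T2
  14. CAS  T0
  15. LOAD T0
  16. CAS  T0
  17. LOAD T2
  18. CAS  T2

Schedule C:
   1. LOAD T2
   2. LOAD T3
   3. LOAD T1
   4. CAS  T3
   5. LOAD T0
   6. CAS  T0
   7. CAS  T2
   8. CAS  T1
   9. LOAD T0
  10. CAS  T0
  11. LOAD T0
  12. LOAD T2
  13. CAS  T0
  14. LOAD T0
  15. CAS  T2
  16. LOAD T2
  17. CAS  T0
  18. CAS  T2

C

Simulating candidate C:
#1 T2 reads 1
#2 T3 reads 1
#3 T1 reads 1
#4 T3 CAS(1→2) writes; counter now 2
#5 T0 reads 2
#6 T0 CAS(2→3) writes; counter now 3
#7 T2 CAS(1→2) fails; counter now 3
#8 T1 CAS(1→2) fails; counter now 3
#9 T0 reads 3
#10 T0 CAS(3→4) writes; counter now 4
#11 T0 reads 4
#12 T2 reads 4
#13 T0 CAS(4→5) writes; counter now 5
#14 T0 reads 5
#15 T2 CAS(4→5) fails; counter now 5
#16 T2 reads 5
#17 T0 CAS(5→6) writes; counter now 6
#18 T2 CAS(5→6) fails; counter now 6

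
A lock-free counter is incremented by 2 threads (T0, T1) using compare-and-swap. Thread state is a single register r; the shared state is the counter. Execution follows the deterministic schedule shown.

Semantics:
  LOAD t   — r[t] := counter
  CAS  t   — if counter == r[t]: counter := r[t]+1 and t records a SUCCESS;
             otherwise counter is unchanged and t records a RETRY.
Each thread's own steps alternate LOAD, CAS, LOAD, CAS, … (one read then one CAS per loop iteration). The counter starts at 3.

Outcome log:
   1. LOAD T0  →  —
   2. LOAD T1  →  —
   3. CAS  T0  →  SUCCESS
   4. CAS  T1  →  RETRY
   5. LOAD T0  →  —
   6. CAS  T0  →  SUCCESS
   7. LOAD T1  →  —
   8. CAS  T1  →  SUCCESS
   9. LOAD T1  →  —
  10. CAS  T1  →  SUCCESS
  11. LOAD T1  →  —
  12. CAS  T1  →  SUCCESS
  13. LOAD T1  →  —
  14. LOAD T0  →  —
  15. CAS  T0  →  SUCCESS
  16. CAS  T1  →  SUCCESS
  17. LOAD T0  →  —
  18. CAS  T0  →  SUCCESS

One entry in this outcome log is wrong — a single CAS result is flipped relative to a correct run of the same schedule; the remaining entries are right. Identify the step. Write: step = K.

step = 16

Re-executing:
[1] T0.load  rd  (counter 3, T0.r 3)
[2] T1.load  rd  (counter 3, T1.r 3)
[3] T0.cas  hit  (counter 4, T0.r 3)
[4] T1.cas  miss  (counter 4, T1.r 3)
[5] T0.load  rd  (counter 4, T0.r 4)
[6] T0.cas  hit  (counter 5, T0.r 4)
[7] T1.load  rd  (counter 5, T1.r 5)
[8] T1.cas  hit  (counter 6, T1.r 5)
[9] T1.load  rd  (counter 6, T1.r 6)
[10] T1.cas  hit  (counter 7, T1.r 6)
[11] T1.load  rd  (counter 7, T1.r 7)
[12] T1.cas  hit  (counter 8, T1.r 7)
[13] T1.load  rd  (counter 8, T1.r 8)
[14] T0.load  rd  (counter 8, T0.r 8)
[15] T0.cas  hit  (counter 9, T0.r 8)
[16] T1.cas  miss  (counter 9, T1.r 8)
[17] T0.load  rd  (counter 9, T0.r 9)
[18] T0.cas  hit  (counter 10, T0.r 9)
Log disagrees first at step 16.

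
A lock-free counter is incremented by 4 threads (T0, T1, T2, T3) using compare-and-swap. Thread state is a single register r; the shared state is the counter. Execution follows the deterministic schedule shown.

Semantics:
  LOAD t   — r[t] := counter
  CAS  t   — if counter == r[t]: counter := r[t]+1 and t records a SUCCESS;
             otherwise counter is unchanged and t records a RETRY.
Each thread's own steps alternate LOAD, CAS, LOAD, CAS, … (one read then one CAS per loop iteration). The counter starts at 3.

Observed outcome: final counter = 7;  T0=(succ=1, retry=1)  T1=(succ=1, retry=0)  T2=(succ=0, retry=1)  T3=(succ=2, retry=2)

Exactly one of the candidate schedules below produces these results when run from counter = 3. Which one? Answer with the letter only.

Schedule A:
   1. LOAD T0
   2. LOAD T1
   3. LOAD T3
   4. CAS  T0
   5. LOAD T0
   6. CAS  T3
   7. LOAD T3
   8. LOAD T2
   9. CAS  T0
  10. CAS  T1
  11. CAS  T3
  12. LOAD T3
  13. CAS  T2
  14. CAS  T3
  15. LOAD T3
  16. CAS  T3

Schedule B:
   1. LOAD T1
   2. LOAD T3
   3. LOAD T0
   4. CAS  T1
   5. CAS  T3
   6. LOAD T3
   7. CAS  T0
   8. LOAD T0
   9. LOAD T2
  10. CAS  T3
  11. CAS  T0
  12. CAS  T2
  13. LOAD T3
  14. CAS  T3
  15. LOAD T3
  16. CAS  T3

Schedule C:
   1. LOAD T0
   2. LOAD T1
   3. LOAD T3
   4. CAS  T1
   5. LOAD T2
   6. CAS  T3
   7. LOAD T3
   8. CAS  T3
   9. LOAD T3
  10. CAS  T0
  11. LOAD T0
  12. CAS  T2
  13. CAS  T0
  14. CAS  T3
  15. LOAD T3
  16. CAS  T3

Run C:
   1) LOAD T0:  M=3  r_T0=3
   2) LOAD T1:  M=3  r_T1=3
   3) LOAD T3:  M=3  r_T3=3
   4) CAS  T1:  M=4  r_T1=3 ✓
   5) LOAD T2:  M=4  r_T2=4
   6) CAS  T3:  M=4  r_T3=3 ✗
   7) LOAD T3:  M=4  r_T3=4
   8) CAS  T3:  M=5  r_T3=4 ✓
   9) LOAD T3:  M=5  r_T3=5
  10) CAS  T0:  M=5  r_T0=3 ✗
  11) LOAD T0:  M=5  r_T0=5
  12) CAS  T2:  M=5  r_T2=4 ✗
  13) CAS  T0:  M=6  r_T0=5 ✓
  14) CAS  T3:  M=6  r_T3=5 ✗
  15) LOAD T3:  M=6  r_T3=6
  16) CAS  T3:  M=7  r_T3=6 ✓

C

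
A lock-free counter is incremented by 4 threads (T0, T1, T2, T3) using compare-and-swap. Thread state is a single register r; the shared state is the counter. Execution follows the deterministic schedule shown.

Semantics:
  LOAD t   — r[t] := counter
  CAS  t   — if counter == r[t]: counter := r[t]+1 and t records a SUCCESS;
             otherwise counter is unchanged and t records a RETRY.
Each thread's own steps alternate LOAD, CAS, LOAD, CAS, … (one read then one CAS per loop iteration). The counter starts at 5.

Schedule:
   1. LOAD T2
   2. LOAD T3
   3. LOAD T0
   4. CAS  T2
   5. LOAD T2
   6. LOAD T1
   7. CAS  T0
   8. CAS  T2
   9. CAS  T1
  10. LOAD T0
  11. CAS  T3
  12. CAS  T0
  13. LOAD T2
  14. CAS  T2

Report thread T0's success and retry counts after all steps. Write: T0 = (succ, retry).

T0 = (1, 1)

   1) LOAD T2:  M=5  r_T2=5
   2) LOAD T3:  M=5  r_T3=5
   3) LOAD T0:  M=5  r_T0=5
   4) CAS  T2:  M=6  r_T2=5 ✓
   5) LOAD T2:  M=6  r_T2=6
   6) LOAD T1:  M=6  r_T1=6
   7) CAS  T0:  M=6  r_T0=5 ✗
   8) CAS  T2:  M=7  r_T2=6 ✓
   9) CAS  T1:  M=7  r_T1=6 ✗
  10) LOAD T0:  M=7  r_T0=7
  11) CAS  T3:  M=7  r_T3=5 ✗
  12) CAS  T0:  M=8  r_T0=7 ✓
  13) LOAD T2:  M=8  r_T2=8
  14) CAS  T2:  M=9  r_T2=8 ✓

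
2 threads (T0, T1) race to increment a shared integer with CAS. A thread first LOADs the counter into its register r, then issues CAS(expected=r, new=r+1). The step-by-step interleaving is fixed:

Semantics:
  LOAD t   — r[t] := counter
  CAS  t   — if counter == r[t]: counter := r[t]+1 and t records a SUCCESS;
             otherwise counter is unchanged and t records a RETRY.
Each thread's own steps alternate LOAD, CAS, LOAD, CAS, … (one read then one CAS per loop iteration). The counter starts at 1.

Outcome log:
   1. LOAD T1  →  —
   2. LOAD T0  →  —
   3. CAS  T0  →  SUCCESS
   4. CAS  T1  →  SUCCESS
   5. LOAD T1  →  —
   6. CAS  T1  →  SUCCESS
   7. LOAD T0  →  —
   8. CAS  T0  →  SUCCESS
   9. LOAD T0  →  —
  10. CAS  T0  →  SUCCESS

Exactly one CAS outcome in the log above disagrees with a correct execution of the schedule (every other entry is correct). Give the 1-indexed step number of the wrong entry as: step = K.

step = 4

Correct run:
1. LOAD T1 → mem=1 r[T1]=1 [LOAD]
2. LOAD T0 → mem=1 r[T0]=1 [LOAD]
3. CAS T0 → mem=2 r[T0]=1 [OK]
4. CAS T1 → mem=2 r[T1]=1 [RETRY]
5. LOAD T1 → mem=2 r[T1]=2 [LOAD]
6. CAS T1 → mem=3 r[T1]=2 [OK]
7. LOAD T0 → mem=3 r[T0]=3 [LOAD]
8. CAS T0 → mem=4 r[T0]=3 [OK]
9. LOAD T0 → mem=4 r[T0]=4 [LOAD]
10. CAS T0 → mem=5 r[T0]=4 [OK]
Log disagrees first at step 4.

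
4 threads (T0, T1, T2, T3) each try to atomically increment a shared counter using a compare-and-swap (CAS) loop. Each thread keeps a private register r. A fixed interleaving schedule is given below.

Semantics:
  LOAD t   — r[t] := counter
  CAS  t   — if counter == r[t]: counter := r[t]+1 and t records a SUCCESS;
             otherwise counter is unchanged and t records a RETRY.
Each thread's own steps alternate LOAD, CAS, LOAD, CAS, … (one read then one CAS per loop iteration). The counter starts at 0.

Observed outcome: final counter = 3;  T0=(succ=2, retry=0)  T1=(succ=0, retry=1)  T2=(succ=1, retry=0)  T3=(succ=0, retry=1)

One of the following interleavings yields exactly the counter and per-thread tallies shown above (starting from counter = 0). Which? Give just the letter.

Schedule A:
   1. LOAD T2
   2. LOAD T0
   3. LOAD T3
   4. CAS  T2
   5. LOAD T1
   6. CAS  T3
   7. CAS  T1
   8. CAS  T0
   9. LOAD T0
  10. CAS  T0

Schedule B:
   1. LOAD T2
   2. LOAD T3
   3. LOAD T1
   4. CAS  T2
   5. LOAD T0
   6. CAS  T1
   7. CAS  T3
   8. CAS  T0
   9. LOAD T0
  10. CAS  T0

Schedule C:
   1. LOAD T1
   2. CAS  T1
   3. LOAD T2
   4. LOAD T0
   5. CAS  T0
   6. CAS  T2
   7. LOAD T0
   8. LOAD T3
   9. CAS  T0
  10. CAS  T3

Tracing schedule B:
[1] T2.load  rd  (counter 0, T2.r 0)
[2] T3.load  rd  (counter 0, T3.r 0)
[3] T1.load  rd  (counter 0, T1.r 0)
[4] T2.cas  hit  (counter 1, T2.r 0)
[5] T0.load  rd  (counter 1, T0.r 1)
[6] T1.cas  miss  (counter 1, T1.r 0)
[7] T3.cas  miss  (counter 1, T3.r 0)
[8] T0.cas  hit  (counter 2, T0.r 1)
[9] T0.load  rd  (counter 2, T0.r 2)
[10] T0.cas  hit  (counter 3, T0.r 2)

B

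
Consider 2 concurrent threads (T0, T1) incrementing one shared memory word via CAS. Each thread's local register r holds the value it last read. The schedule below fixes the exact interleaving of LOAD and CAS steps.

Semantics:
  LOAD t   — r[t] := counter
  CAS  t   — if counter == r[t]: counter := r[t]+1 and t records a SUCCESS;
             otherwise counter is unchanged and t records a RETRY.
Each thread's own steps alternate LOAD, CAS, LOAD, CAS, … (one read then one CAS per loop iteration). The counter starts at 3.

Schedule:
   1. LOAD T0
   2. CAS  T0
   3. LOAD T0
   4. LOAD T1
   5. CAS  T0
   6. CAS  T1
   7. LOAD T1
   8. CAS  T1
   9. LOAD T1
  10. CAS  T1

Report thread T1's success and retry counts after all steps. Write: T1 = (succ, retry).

T1 = (2, 1)

1. LOAD T0 → mem=3 r[T0]=3 [LOAD]
2. CAS T0 → mem=4 r[T0]=3 [OK]
3. LOAD T0 → mem=4 r[T0]=4 [LOAD]
4. LOAD T1 → mem=4 r[T1]=4 [LOAD]
5. CAS T0 → mem=5 r[T0]=4 [OK]
6. CAS T1 → mem=5 r[T1]=4 [RETRY]
7. LOAD T1 → mem=5 r[T1]=5 [LOAD]
8. CAS T1 → mem=6 r[T1]=5 [OK]
9. LOAD T1 → mem=6 r[T1]=6 [LOAD]
10. CAS T1 → mem=7 r[T1]=6 [OK]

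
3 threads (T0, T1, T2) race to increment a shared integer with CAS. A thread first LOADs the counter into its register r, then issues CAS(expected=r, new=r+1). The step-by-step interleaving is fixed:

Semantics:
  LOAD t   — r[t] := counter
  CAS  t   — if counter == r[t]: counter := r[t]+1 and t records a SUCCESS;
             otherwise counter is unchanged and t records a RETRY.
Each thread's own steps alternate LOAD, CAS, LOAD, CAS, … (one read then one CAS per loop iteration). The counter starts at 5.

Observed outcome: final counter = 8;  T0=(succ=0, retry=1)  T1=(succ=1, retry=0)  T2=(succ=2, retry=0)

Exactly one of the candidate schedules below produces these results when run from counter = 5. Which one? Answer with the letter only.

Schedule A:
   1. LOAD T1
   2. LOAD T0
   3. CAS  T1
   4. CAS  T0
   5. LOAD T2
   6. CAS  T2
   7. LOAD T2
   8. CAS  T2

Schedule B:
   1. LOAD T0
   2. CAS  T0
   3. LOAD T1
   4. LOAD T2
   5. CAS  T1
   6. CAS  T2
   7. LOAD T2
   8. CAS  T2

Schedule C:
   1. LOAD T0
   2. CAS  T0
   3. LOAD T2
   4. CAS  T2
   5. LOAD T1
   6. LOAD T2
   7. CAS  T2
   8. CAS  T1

Simulating candidate A:
   1) LOAD T1:  M=5  r_T1=5
   2) LOAD T0:  M=5  r_T0=5
   3) CAS  T1:  M=6  r_T1=5 ✓
   4) CAS  T0:  M=6  r_T0=5 ✗
   5) LOAD T2:  M=6  r_T2=6
   6) CAS  T2:  M=7  r_T2=6 ✓
   7) LOAD T2:  M=7  r_T2=7
   8) CAS  T2:  M=8  r_T2=7 ✓

A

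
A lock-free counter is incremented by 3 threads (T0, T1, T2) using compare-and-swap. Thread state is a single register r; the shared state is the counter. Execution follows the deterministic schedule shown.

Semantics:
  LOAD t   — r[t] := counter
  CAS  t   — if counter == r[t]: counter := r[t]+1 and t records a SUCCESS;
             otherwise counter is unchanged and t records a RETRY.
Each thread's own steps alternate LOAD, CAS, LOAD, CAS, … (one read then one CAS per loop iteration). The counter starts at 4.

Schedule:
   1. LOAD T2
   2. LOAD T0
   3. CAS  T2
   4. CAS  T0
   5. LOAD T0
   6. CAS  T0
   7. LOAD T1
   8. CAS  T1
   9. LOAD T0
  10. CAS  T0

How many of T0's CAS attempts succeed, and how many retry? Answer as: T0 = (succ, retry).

T0 = (2, 1)

step 1: T2 LOAD ⇒ load; ctr=4 reg=4
step 2: T0 LOAD ⇒ load; ctr=4 reg=4
step 3: T2 CAS ⇒ ok; ctr=5 reg=4
step 4: T0 CAS ⇒ retry; ctr=5 reg=4
step 5: T0 LOAD ⇒ load; ctr=5 reg=5
step 6: T0 CAS ⇒ ok; ctr=6 reg=5
step 7: T1 LOAD ⇒ load; ctr=6 reg=6
step 8: T1 CAS ⇒ ok; ctr=7 reg=6
step 9: T0 LOAD ⇒ load; ctr=7 reg=7
step 10: T0 CAS ⇒ ok; ctr=8 reg=7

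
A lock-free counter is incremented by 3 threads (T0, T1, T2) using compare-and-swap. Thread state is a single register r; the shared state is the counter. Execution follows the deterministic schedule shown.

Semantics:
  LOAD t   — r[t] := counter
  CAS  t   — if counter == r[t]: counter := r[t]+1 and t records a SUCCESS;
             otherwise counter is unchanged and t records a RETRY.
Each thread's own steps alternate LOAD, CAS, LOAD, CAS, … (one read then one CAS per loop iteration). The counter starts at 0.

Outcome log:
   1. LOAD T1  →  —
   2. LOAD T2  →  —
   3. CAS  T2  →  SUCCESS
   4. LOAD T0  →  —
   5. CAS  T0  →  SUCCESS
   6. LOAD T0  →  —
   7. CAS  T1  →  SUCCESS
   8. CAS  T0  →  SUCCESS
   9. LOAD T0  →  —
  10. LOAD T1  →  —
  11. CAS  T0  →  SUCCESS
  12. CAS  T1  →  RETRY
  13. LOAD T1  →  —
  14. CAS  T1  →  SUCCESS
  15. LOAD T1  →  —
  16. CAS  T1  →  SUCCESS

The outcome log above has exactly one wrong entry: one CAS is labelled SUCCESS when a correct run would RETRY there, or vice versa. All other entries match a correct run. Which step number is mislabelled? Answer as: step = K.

Re-executing:
1. LOAD T1 → mem=0 r[T1]=0 [LOAD]
2. LOAD T2 → mem=0 r[T2]=0 [LOAD]
3. CAS T2 → mem=1 r[T2]=0 [OK]
4. LOAD T0 → mem=1 r[T0]=1 [LOAD]
5. CAS T0 → mem=2 r[T0]=1 [OK]
6. LOAD T0 → mem=2 r[T0]=2 [LOAD]
7. CAS T1 → mem=2 r[T1]=0 [RETRY]
8. CAS T0 → mem=3 r[T0]=2 [OK]
9. LOAD T0 → mem=3 r[T0]=3 [LOAD]
10. LOAD T1 → mem=3 r[T1]=3 [LOAD]
11. CAS T0 → mem=4 r[T0]=3 [OK]
12. CAS T1 → mem=4 r[T1]=3 [RETRY]
13. LOAD T1 → mem=4 r[T1]=4 [LOAD]
14. CAS T1 → mem=5 r[T1]=4 [OK]
15. LOAD T1 → mem=5 r[T1]=5 [LOAD]
16. CAS T1 → mem=6 r[T1]=5 [OK]
Flip is step 7.

step = 7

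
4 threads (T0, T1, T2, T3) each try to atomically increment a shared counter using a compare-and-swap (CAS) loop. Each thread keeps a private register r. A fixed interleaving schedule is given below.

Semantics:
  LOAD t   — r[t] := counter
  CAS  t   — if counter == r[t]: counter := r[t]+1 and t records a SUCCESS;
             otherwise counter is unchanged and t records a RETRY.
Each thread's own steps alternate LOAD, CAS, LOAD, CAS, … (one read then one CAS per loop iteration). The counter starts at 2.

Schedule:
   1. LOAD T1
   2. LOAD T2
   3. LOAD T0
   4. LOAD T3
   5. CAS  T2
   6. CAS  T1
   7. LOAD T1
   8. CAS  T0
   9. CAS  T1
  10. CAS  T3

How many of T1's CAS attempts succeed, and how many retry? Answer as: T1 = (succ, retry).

T1 = (1, 1)

   1) LOAD T1:  M=2  r_T1=2
   2) LOAD T2:  M=2  r_T2=2
   3) LOAD T0:  M=2  r_T0=2
   4) LOAD T3:  M=2  r_T3=2
   5) CAS  T2:  M=3  r_T2=2 ✓
   6) CAS  T1:  M=3  r_T1=2 ✗
   7) LOAD T1:  M=3  r_T1=3
   8) CAS  T0:  M=3  r_T0=2 ✗
   9) CAS  T1:  M=4  r_T1=3 ✓
  10) CAS  T3:  M=4  r_T3=2 ✗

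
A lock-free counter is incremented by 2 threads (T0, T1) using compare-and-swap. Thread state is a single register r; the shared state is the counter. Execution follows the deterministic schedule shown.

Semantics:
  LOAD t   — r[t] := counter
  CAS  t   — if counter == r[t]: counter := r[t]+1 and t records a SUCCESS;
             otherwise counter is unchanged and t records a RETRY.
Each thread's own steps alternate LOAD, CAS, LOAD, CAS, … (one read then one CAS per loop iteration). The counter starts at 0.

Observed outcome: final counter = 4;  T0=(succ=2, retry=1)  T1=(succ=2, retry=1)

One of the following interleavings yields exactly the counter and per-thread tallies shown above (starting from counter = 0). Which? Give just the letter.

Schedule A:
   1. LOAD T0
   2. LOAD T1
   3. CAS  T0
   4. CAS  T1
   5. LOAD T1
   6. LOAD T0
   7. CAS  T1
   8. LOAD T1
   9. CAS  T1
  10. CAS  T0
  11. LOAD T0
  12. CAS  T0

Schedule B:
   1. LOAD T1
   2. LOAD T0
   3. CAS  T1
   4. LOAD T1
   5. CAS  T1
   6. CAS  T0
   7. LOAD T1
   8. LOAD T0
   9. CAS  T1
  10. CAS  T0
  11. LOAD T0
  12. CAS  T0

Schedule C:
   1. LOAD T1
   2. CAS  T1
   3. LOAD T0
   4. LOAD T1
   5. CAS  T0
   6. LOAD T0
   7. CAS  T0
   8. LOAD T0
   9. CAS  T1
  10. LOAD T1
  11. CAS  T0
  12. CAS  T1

A

Simulating candidate A:
   1) LOAD T0:  M=0  r_T0=0
   2) LOAD T1:  M=0  r_T1=0
   3) CAS  T0:  M=1  r_T0=0 ✓
   4) CAS  T1:  M=1  r_T1=0 ✗
   5) LOAD T1:  M=1  r_T1=1
   6) LOAD T0:  M=1  r_T0=1
   7) CAS  T1:  M=2  r_T1=1 ✓
   8) LOAD T1:  M=2  r_T1=2
   9) CAS  T1:  M=3  r_T1=2 ✓
  10) CAS  T0:  M=3  r_T0=1 ✗
  11) LOAD T0:  M=3  r_T0=3
  12) CAS  T0:  M=4  r_T0=3 ✓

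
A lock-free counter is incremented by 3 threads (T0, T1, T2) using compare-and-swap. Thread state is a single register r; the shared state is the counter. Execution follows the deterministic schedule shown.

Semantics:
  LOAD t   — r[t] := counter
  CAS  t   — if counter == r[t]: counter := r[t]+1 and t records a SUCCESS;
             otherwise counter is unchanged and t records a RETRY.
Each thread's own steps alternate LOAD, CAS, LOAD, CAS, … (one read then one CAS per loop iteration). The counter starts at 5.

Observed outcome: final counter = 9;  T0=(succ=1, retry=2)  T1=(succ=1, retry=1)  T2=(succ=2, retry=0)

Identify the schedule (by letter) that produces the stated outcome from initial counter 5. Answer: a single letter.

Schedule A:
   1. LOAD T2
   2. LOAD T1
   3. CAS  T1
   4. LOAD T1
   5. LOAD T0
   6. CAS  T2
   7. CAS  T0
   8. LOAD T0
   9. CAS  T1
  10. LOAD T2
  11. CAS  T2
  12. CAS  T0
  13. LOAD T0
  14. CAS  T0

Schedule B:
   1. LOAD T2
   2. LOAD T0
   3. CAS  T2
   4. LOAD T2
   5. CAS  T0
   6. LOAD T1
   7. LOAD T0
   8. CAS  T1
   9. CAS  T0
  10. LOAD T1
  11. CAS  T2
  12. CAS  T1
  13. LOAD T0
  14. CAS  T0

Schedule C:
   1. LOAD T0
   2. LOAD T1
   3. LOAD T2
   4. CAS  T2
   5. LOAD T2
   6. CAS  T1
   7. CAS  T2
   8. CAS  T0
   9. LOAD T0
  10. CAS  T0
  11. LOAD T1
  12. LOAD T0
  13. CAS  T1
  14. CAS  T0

C

Simulating candidate C:
1. LOAD T0 → mem=5 r[T0]=5 [LOAD]
2. LOAD T1 → mem=5 r[T1]=5 [LOAD]
3. LOAD T2 → mem=5 r[T2]=5 [LOAD]
4. CAS T2 → mem=6 r[T2]=5 [OK]
5. LOAD T2 → mem=6 r[T2]=6 [LOAD]
6. CAS T1 → mem=6 r[T1]=5 [RETRY]
7. CAS T2 → mem=7 r[T2]=6 [OK]
8. CAS T0 → mem=7 r[T0]=5 [RETRY]
9. LOAD T0 → mem=7 r[T0]=7 [LOAD]
10. CAS T0 → mem=8 r[T0]=7 [OK]
11. LOAD T1 → mem=8 r[T1]=8 [LOAD]
12. LOAD T0 → mem=8 r[T0]=8 [LOAD]
13. CAS T1 → mem=9 r[T1]=8 [OK]
14. CAS T0 → mem=9 r[T0]=8 [RETRY]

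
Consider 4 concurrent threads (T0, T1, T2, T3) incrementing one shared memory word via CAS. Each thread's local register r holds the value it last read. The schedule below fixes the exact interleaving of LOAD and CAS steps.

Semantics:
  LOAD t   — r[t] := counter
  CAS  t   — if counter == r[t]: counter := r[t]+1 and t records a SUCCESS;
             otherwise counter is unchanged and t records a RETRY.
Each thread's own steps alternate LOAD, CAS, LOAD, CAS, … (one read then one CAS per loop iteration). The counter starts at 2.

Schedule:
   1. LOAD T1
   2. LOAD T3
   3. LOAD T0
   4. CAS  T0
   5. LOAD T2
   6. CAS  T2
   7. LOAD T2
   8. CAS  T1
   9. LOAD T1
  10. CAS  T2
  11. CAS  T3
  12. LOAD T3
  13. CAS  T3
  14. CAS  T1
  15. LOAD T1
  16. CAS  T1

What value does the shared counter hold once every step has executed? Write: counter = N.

counter = 7

   1) LOAD T1:  M=2  r_T1=2
   2) LOAD T3:  M=2  r_T3=2
   3) LOAD T0:  M=2  r_T0=2
   4) CAS  T0:  M=3  r_T0=2 ✓
   5) LOAD T2:  M=3  r_T2=3
   6) CAS  T2:  M=4  r_T2=3 ✓
   7) LOAD T2:  M=4  r_T2=4
   8) CAS  T1:  M=4  r_T1=2 ✗
   9) LOAD T1:  M=4  r_T1=4
  10) CAS  T2:  M=5  r_T2=4 ✓
  11) CAS  T3:  M=5  r_T3=2 ✗
  12) LOAD T3:  M=5  r_T3=5
  13) CAS  T3:  M=6  r_T3=5 ✓
  14) CAS  T1:  M=6  r_T1=4 ✗
  15) LOAD T1:  M=6  r_T1=6
  16) CAS  T1:  M=7  r_T1=6 ✓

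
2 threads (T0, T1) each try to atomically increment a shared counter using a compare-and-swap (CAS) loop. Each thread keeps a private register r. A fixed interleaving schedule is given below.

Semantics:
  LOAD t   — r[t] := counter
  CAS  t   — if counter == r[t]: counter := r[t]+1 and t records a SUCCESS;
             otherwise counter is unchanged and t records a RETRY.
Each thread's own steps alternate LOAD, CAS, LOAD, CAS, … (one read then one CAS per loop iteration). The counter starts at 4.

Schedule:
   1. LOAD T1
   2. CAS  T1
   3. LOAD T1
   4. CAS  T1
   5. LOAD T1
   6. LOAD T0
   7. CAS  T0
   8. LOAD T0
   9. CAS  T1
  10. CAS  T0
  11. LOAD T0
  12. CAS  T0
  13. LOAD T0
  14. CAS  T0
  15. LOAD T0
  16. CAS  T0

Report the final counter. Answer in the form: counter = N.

counter = 11

1. LOAD T1 → mem=4 r[T1]=4 [LOAD]
2. CAS T1 → mem=5 r[T1]=4 [OK]
3. LOAD T1 → mem=5 r[T1]=5 [LOAD]
4. CAS T1 → mem=6 r[T1]=5 [OK]
5. LOAD T1 → mem=6 r[T1]=6 [LOAD]
6. LOAD T0 → mem=6 r[T0]=6 [LOAD]
7. CAS T0 → mem=7 r[T0]=6 [OK]
8. LOAD T0 → mem=7 r[T0]=7 [LOAD]
9. CAS T1 → mem=7 r[T1]=6 [RETRY]
10. CAS T0 → mem=8 r[T0]=7 [OK]
11. LOAD T0 → mem=8 r[T0]=8 [LOAD]
12. CAS T0 → mem=9 r[T0]=8 [OK]
13. LOAD T0 → mem=9 r[T0]=9 [LOAD]
14. CAS T0 → mem=10 r[T0]=9 [OK]
15. LOAD T0 → mem=10 r[T0]=10 [LOAD]
16. CAS T0 → mem=11 r[T0]=10 [OK]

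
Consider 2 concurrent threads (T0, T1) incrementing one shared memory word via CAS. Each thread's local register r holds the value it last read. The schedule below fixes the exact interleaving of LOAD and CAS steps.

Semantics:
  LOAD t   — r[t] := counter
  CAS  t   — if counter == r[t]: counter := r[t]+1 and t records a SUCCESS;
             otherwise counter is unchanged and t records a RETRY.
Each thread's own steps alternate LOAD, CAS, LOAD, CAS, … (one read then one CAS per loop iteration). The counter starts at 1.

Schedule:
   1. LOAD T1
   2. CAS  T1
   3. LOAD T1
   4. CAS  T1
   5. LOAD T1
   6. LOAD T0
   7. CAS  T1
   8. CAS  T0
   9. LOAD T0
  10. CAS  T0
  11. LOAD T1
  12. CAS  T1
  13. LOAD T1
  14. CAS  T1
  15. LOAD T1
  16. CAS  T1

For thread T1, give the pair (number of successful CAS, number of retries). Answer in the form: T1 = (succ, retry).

T1 = (6, 0)

1. LOAD T1 → mem=1 r[T1]=1 [LOAD]
2. CAS T1 → mem=2 r[T1]=1 [OK]
3. LOAD T1 → mem=2 r[T1]=2 [LOAD]
4. CAS T1 → mem=3 r[T1]=2 [OK]
5. LOAD T1 → mem=3 r[T1]=3 [LOAD]
6. LOAD T0 → mem=3 r[T0]=3 [LOAD]
7. CAS T1 → mem=4 r[T1]=3 [OK]
8. CAS T0 → mem=4 r[T0]=3 [RETRY]
9. LOAD T0 → mem=4 r[T0]=4 [LOAD]
10. CAS T0 → mem=5 r[T0]=4 [OK]
11. LOAD T1 → mem=5 r[T1]=5 [LOAD]
12. CAS T1 → mem=6 r[T1]=5 [OK]
13. LOAD T1 → mem=6 r[T1]=6 [LOAD]
14. CAS T1 → mem=7 r[T1]=6 [OK]
15. LOAD T1 → mem=7 r[T1]=7 [LOAD]
16. CAS T1 → mem=8 r[T1]=7 [OK]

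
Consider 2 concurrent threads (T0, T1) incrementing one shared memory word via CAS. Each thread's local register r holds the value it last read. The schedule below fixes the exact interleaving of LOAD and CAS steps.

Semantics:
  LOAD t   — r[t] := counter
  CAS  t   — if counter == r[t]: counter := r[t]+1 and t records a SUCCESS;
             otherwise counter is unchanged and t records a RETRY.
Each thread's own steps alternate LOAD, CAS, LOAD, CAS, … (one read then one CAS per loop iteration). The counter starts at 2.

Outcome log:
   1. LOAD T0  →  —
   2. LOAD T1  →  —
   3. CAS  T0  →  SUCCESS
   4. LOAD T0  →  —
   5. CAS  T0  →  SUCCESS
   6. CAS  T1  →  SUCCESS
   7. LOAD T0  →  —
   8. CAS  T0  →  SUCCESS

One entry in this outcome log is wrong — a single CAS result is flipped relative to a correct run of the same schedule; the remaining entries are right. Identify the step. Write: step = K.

Correct run:
#1 T0 reads 2
#2 T1 reads 2
#3 T0 CAS(2→3) writes; counter now 3
#4 T0 reads 3
#5 T0 CAS(3→4) writes; counter now 4
#6 T1 CAS(2→3) fails; counter now 4
#7 T0 reads 4
#8 T0 CAS(4→5) writes; counter now 5
Log disagrees first at step 6.

step = 6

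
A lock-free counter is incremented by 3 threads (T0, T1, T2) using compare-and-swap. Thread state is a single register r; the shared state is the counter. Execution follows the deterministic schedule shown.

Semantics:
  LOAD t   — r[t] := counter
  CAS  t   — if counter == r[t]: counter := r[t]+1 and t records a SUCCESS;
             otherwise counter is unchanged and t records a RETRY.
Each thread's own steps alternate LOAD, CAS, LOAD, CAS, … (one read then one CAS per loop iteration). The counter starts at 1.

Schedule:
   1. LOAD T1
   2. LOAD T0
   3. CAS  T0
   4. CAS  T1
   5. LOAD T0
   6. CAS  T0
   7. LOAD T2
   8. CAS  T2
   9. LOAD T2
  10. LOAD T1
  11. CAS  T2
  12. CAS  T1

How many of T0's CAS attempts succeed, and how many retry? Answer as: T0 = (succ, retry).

1. LOAD T1 → mem=1 r[T1]=1 [LOAD]
2. LOAD T0 → mem=1 r[T0]=1 [LOAD]
3. CAS T0 → mem=2 r[T0]=1 [OK]
4. CAS T1 → mem=2 r[T1]=1 [RETRY]
5. LOAD T0 → mem=2 r[T0]=2 [LOAD]
6. CAS T0 → mem=3 r[T0]=2 [OK]
7. LOAD T2 → mem=3 r[T2]=3 [LOAD]
8. CAS T2 → mem=4 r[T2]=3 [OK]
9. LOAD T2 → mem=4 r[T2]=4 [LOAD]
10. LOAD T1 → mem=4 r[T1]=4 [LOAD]
11. CAS T2 → mem=5 r[T2]=4 [OK]
12. CAS T1 → mem=5 r[T1]=4 [RETRY]

T0 = (2, 0)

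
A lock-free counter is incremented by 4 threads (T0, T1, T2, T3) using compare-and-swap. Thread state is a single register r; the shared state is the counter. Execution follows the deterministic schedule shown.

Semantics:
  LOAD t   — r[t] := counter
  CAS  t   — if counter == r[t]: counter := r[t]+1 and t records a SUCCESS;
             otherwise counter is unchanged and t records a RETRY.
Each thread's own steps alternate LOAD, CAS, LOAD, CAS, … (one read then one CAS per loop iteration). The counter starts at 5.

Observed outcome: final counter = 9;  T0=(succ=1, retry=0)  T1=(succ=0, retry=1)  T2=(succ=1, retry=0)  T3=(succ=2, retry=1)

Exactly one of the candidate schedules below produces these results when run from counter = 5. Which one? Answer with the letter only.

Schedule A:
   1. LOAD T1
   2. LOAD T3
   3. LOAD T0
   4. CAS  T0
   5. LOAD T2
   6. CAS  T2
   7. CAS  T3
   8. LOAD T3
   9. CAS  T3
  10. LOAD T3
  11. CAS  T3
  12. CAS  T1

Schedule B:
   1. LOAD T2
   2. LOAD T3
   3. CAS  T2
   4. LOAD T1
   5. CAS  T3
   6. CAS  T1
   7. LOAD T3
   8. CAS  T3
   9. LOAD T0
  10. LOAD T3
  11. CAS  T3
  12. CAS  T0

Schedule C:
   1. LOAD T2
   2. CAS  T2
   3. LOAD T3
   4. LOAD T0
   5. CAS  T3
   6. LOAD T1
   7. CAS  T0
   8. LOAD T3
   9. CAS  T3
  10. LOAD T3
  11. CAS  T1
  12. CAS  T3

A

Simulating candidate A:
   1) LOAD T1:  M=5  r_T1=5
   2) LOAD T3:  M=5  r_T3=5
   3) LOAD T0:  M=5  r_T0=5
   4) CAS  T0:  M=6  r_T0=5 ✓
   5) LOAD T2:  M=6  r_T2=6
   6) CAS  T2:  M=7  r_T2=6 ✓
   7) CAS  T3:  M=7  r_T3=5 ✗
   8) LOAD T3:  M=7  r_T3=7
   9) CAS  T3:  M=8  r_T3=7 ✓
  10) LOAD T3:  M=8  r_T3=8
  11) CAS  T3:  M=9  r_T3=8 ✓
  12) CAS  T1:  M=9  r_T1=5 ✗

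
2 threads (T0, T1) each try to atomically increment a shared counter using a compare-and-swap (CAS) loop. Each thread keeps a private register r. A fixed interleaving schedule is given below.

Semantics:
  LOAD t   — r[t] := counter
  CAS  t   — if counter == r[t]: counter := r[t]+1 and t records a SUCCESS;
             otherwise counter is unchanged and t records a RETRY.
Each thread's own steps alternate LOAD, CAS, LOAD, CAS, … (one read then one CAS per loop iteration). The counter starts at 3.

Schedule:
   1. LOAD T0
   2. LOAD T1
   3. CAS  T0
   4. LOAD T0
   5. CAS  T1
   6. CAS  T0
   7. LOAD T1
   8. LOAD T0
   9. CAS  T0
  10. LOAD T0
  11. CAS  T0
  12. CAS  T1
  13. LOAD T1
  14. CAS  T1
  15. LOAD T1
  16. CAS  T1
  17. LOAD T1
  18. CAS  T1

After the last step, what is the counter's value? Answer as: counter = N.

[1] T0.load  rd  (counter 3, T0.r 3)
[2] T1.load  rd  (counter 3, T1.r 3)
[3] T0.cas  hit  (counter 4, T0.r 3)
[4] T0.load  rd  (counter 4, T0.r 4)
[5] T1.cas  miss  (counter 4, T1.r 3)
[6] T0.cas  hit  (counter 5, T0.r 4)
[7] T1.load  rd  (counter 5, T1.r 5)
[8] T0.load  rd  (counter 5, T0.r 5)
[9] T0.cas  hit  (counter 6, T0.r 5)
[10] T0.load  rd  (counter 6, T0.r 6)
[11] T0.cas  hit  (counter 7, T0.r 6)
[12] T1.cas  miss  (counter 7, T1.r 5)
[13] T1.load  rd  (counter 7, T1.r 7)
[14] T1.cas  hit  (counter 8, T1.r 7)
[15] T1.load  rd  (counter 8, T1.r 8)
[16] T1.cas  hit  (counter 9, T1.r 8)
[17] T1.load  rd  (counter 9, T1.r 9)
[18] T1.cas  hit  (counter 10, T1.r 9)

counter = 10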